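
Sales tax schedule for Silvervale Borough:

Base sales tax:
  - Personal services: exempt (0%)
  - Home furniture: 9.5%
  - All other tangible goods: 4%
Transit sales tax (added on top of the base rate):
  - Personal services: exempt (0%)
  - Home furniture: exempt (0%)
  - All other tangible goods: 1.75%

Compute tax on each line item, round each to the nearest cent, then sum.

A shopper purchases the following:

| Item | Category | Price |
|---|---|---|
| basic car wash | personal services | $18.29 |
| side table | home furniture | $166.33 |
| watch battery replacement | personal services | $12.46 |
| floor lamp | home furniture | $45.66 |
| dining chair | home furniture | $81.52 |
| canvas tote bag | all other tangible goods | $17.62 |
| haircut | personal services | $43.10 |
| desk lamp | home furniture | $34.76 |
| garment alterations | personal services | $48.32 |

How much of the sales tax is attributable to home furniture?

$31.18

Side table $166.33: home furniture → 9.5% + 0% transit = 9.5% → $15.80
Floor lamp $45.66: home furniture → 9.5% + 0% transit = 9.5% → $4.34
Dining chair $81.52: home furniture → 9.5% + 0% transit = 9.5% → $7.74
Desk lamp $34.76: home furniture → 9.5% + 0% transit = 9.5% → $3.30
Tax on home furniture = $15.80 + $4.34 + $7.74 + $3.30 = $31.18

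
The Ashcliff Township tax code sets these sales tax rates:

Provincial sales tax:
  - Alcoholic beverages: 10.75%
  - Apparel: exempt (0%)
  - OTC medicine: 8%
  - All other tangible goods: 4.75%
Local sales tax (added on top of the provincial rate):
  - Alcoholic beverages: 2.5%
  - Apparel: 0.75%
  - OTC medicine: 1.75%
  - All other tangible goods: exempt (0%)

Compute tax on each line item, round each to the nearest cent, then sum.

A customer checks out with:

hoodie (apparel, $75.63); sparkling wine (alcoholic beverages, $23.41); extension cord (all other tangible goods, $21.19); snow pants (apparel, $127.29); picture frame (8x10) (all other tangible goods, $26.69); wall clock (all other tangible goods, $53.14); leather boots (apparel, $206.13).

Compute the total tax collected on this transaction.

Hoodie $75.63: apparel → 0% + 0.75% local = 0.75% → $0.57
Sparkling wine $23.41: alcoholic beverages → 10.75% + 2.5% local = 13.25% → $3.10
Extension cord $21.19: all other tangible goods → 4.75% + 0% local = 4.75% → $1.01
Snow pants $127.29: apparel → 0% + 0.75% local = 0.75% → $0.95
Picture frame (8x10) $26.69: all other tangible goods → 4.75% + 0% local = 4.75% → $1.27
Wall clock $53.14: all other tangible goods → 4.75% + 0% local = 4.75% → $2.52
Leather boots $206.13: apparel → 0% + 0.75% local = 0.75% → $1.55
Total tax = $0.57 + $3.10 + $1.01 + $0.95 + $1.27 + $2.52 + $1.55 = $10.97

$10.97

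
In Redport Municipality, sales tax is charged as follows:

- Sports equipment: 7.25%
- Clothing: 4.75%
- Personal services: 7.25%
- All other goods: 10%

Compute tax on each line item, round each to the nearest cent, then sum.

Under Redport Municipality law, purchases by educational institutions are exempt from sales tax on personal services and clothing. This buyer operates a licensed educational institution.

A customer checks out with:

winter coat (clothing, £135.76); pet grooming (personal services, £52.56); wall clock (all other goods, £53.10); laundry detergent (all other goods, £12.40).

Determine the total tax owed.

Winter coat £135.76: clothing, buyer-exempt → 0% → £0.00
Pet grooming £52.56: personal services, buyer-exempt → 0% → £0.00
Wall clock £53.10: all other goods → 10% → £5.31
Laundry detergent £12.40: all other goods → 10% → £1.24
Total tax = £5.31 + £1.24 = £6.55

£6.55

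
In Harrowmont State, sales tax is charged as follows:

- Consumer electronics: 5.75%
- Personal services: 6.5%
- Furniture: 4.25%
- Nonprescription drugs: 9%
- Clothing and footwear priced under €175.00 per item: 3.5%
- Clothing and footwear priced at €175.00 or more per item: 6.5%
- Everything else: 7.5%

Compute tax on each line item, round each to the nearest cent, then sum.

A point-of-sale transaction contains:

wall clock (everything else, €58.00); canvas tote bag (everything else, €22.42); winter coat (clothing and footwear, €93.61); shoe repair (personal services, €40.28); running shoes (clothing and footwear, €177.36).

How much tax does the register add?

€23.46

Wall clock €58.00: everything else → 7.5% → €4.35
Canvas tote bag €22.42: everything else → 7.5% → €1.68
Winter coat €93.61: clothing and footwear, under €175.00 → 3.5% → €3.28
Shoe repair €40.28: personal services → 6.5% → €2.62
Running shoes €177.36: clothing and footwear, €175.00 or more → 6.5% → €11.53
Total tax = €4.35 + €1.68 + €3.28 + €2.62 + €11.53 = €23.46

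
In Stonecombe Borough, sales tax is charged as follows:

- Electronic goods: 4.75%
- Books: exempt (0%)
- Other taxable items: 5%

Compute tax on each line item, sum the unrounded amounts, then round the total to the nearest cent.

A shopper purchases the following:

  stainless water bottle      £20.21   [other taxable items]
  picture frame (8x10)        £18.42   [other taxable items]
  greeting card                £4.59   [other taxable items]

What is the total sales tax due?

Stainless water bottle £20.21: other taxable items → 5% → £1.0105
Picture frame (8x10) £18.42: other taxable items → 5% → £0.921
Greeting card £4.59: other taxable items → 5% → £0.2295
Unrounded tax sum = £2.161 → £2.16

£2.16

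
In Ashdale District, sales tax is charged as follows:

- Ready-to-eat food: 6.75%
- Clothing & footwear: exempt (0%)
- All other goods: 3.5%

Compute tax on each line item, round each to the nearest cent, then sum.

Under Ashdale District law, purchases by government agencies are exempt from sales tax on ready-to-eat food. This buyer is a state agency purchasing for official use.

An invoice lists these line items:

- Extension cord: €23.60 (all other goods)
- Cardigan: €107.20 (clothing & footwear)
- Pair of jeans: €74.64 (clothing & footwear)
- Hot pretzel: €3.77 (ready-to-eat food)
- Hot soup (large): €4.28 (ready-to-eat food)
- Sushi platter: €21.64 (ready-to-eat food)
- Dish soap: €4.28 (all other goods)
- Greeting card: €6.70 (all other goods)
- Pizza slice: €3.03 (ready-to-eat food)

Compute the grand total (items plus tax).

€250.35

Extension cord €23.60: all other goods → 3.5% → €0.83
Cardigan €107.20: clothing & footwear → 0% → €0.00
Pair of jeans €74.64: clothing & footwear → 0% → €0.00
Hot pretzel €3.77: ready-to-eat food, buyer-exempt → 0% → €0.00
Hot soup (large) €4.28: ready-to-eat food, buyer-exempt → 0% → €0.00
Sushi platter €21.64: ready-to-eat food, buyer-exempt → 0% → €0.00
Dish soap €4.28: all other goods → 3.5% → €0.15
Greeting card €6.70: all other goods → 3.5% → €0.23
Pizza slice €3.03: ready-to-eat food, buyer-exempt → 0% → €0.00
Subtotal = €249.14; tax = €1.21; total due = €250.35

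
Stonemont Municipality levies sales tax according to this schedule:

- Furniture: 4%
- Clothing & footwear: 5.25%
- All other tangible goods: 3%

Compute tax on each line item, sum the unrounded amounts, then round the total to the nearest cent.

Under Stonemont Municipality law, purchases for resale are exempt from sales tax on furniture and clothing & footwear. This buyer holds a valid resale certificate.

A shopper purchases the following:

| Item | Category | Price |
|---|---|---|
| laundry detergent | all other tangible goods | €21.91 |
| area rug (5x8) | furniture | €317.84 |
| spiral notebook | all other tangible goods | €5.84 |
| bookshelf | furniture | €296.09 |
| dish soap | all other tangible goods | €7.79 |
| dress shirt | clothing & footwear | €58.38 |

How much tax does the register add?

€1.07

Laundry detergent €21.91: all other tangible goods → 3% → €0.6573
Area rug (5x8) €317.84: furniture, buyer-exempt → 0% → €0.00
Spiral notebook €5.84: all other tangible goods → 3% → €0.1752
Bookshelf €296.09: furniture, buyer-exempt → 0% → €0.00
Dish soap €7.79: all other tangible goods → 3% → €0.2337
Dress shirt €58.38: clothing & footwear, buyer-exempt → 0% → €0.00
Unrounded tax sum = €1.0662 → €1.07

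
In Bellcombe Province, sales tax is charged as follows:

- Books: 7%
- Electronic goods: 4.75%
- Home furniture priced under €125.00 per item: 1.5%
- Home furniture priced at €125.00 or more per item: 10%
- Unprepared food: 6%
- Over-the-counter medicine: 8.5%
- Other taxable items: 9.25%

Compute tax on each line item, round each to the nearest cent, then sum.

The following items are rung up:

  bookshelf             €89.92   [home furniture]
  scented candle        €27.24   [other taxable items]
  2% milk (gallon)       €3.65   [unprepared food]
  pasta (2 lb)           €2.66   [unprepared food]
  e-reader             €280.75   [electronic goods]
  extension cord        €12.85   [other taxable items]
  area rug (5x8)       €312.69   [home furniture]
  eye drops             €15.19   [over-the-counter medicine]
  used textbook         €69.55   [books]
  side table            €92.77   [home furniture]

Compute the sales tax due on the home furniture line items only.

Bookshelf €89.92: home furniture, under €125.00 → 1.5% → €1.35
Area rug (5x8) €312.69: home furniture, €125.00 or more → 10% → €31.27
Side table €92.77: home furniture, under €125.00 → 1.5% → €1.39
Tax on home furniture = €1.35 + €31.27 + €1.39 = €34.01

€34.01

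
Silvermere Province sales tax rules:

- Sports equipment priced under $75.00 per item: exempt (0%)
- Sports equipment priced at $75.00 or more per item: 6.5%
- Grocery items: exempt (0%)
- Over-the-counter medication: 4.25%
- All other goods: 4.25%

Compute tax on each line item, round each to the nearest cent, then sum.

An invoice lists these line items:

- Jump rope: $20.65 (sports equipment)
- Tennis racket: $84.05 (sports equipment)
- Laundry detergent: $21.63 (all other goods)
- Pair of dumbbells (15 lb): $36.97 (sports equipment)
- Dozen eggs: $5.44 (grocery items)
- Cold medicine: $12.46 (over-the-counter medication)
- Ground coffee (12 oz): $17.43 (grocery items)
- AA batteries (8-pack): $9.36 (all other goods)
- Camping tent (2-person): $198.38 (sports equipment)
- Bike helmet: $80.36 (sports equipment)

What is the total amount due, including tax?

Jump rope $20.65: sports equipment, under $75.00 → 0% → $0.00
Tennis racket $84.05: sports equipment, $75.00 or more → 6.5% → $5.46
Laundry detergent $21.63: all other goods → 4.25% → $0.92
Pair of dumbbells (15 lb) $36.97: sports equipment, under $75.00 → 0% → $0.00
Dozen eggs $5.44: grocery items → 0% → $0.00
Cold medicine $12.46: over-the-counter medication → 4.25% → $0.53
Ground coffee (12 oz) $17.43: grocery items → 0% → $0.00
AA batteries (8-pack) $9.36: all other goods → 4.25% → $0.40
Camping tent (2-person) $198.38: sports equipment, $75.00 or more → 6.5% → $12.89
Bike helmet $80.36: sports equipment, $75.00 or more → 6.5% → $5.22
Subtotal = $486.73; tax = $25.42; total due = $512.15

$512.15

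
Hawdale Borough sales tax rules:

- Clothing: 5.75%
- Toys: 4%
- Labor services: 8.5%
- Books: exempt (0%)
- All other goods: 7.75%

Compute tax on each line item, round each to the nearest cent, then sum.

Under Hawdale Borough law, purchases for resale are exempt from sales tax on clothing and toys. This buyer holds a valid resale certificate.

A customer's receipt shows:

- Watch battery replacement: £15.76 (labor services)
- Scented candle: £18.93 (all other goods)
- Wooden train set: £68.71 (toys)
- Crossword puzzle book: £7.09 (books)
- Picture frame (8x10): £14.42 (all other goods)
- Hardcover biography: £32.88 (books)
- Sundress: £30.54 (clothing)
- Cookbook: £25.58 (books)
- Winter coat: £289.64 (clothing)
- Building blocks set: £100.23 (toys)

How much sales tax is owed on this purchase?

Watch battery replacement £15.76: labor services → 8.5% → £1.34
Scented candle £18.93: all other goods → 7.75% → £1.47
Wooden train set £68.71: toys, buyer-exempt → 0% → £0.00
Crossword puzzle book £7.09: books → 0% → £0.00
Picture frame (8x10) £14.42: all other goods → 7.75% → £1.12
Hardcover biography £32.88: books → 0% → £0.00
Sundress £30.54: clothing, buyer-exempt → 0% → £0.00
Cookbook £25.58: books → 0% → £0.00
Winter coat £289.64: clothing, buyer-exempt → 0% → £0.00
Building blocks set £100.23: toys, buyer-exempt → 0% → £0.00
Total tax = £1.34 + £1.47 + £1.12 = £3.93

£3.93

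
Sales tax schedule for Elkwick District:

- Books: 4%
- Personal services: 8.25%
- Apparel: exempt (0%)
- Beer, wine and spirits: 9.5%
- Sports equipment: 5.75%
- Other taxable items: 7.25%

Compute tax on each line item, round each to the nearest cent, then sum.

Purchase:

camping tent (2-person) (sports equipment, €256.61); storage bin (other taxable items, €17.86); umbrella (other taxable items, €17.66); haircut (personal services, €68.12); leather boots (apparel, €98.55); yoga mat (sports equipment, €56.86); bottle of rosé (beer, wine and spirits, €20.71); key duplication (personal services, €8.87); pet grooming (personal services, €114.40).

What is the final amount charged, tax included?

€698.00

Camping tent (2-person) €256.61: sports equipment → 5.75% → €14.76
Storage bin €17.86: other taxable items → 7.25% → €1.29
Umbrella €17.66: other taxable items → 7.25% → €1.28
Haircut €68.12: personal services → 8.25% → €5.62
Leather boots €98.55: apparel → 0% → €0.00
Yoga mat €56.86: sports equipment → 5.75% → €3.27
Bottle of rosé €20.71: beer, wine and spirits → 9.5% → €1.97
Key duplication €8.87: personal services → 8.25% → €0.73
Pet grooming €114.40: personal services → 8.25% → €9.44
Subtotal = €659.64; tax = €38.36; total due = €698.00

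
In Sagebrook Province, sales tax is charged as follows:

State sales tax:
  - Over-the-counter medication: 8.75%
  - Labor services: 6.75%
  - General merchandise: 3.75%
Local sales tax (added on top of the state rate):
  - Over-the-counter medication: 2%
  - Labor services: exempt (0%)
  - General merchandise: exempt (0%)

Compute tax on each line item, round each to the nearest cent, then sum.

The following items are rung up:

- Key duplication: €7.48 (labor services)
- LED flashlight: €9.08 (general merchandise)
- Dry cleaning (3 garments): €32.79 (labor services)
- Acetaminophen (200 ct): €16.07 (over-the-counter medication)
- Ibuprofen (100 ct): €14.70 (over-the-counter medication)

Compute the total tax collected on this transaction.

€6.36

Key duplication €7.48: labor services → 6.75% + 0% local = 6.75% → €0.50
LED flashlight €9.08: general merchandise → 3.75% + 0% local = 3.75% → €0.34
Dry cleaning (3 garments) €32.79: labor services → 6.75% + 0% local = 6.75% → €2.21
Acetaminophen (200 ct) €16.07: over-the-counter medication → 8.75% + 2% local = 10.75% → €1.73
Ibuprofen (100 ct) €14.70: over-the-counter medication → 8.75% + 2% local = 10.75% → €1.58
Total tax = €0.50 + €0.34 + €2.21 + €1.73 + €1.58 = €6.36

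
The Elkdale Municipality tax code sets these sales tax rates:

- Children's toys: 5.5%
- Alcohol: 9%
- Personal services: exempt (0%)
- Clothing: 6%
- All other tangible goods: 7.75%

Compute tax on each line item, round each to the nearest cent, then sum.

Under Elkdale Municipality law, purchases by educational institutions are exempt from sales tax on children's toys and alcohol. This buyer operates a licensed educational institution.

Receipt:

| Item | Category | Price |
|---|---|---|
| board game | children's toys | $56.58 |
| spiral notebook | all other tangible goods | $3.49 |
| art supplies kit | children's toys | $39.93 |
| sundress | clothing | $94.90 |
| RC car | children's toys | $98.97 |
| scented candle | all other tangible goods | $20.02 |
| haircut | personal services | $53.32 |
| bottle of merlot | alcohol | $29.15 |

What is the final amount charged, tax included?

$403.87

Board game $56.58: children's toys, buyer-exempt → 0% → $0.00
Spiral notebook $3.49: all other tangible goods → 7.75% → $0.27
Art supplies kit $39.93: children's toys, buyer-exempt → 0% → $0.00
Sundress $94.90: clothing → 6% → $5.69
RC car $98.97: children's toys, buyer-exempt → 0% → $0.00
Scented candle $20.02: all other tangible goods → 7.75% → $1.55
Haircut $53.32: personal services → 0% → $0.00
Bottle of merlot $29.15: alcohol, buyer-exempt → 0% → $0.00
Subtotal = $396.36; tax = $7.51; total due = $403.87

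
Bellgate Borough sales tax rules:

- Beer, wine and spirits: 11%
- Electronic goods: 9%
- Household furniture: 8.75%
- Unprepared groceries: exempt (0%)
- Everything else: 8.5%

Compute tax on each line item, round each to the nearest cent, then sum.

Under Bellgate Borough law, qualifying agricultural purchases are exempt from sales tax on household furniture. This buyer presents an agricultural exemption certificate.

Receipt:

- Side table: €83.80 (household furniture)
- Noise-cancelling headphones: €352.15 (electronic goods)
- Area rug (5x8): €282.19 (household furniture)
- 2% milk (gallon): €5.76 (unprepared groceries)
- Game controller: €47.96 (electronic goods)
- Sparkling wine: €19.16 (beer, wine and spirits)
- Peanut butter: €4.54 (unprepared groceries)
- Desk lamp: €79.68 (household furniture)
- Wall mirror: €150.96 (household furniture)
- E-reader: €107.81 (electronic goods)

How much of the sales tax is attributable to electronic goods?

Noise-cancelling headphones €352.15: electronic goods → 9% → €31.69
Game controller €47.96: electronic goods → 9% → €4.32
E-reader €107.81: electronic goods → 9% → €9.70
Tax on electronic goods = €31.69 + €4.32 + €9.70 = €45.71

€45.71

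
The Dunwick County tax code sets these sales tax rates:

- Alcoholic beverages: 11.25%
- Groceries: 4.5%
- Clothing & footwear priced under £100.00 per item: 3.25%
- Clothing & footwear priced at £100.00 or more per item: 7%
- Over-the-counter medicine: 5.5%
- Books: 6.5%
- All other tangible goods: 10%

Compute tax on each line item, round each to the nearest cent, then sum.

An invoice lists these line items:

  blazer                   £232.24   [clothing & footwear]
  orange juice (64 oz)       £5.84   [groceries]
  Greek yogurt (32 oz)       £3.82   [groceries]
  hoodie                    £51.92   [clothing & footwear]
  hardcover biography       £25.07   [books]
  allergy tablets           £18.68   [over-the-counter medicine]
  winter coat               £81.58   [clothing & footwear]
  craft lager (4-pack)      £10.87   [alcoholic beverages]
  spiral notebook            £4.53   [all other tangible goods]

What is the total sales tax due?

£25.36

Blazer £232.24: clothing & footwear, £100.00 or more → 7% → £16.26
Orange juice (64 oz) £5.84: groceries → 4.5% → £0.26
Greek yogurt (32 oz) £3.82: groceries → 4.5% → £0.17
Hoodie £51.92: clothing & footwear, under £100.00 → 3.25% → £1.69
Hardcover biography £25.07: books → 6.5% → £1.63
Allergy tablets £18.68: over-the-counter medicine → 5.5% → £1.03
Winter coat £81.58: clothing & footwear, under £100.00 → 3.25% → £2.65
Craft lager (4-pack) £10.87: alcoholic beverages → 11.25% → £1.22
Spiral notebook £4.53: all other tangible goods → 10% → £0.45
Total tax = £16.26 + £0.26 + £0.17 + £1.69 + £1.63 + £1.03 + £2.65 + £1.22 + £0.45 = £25.36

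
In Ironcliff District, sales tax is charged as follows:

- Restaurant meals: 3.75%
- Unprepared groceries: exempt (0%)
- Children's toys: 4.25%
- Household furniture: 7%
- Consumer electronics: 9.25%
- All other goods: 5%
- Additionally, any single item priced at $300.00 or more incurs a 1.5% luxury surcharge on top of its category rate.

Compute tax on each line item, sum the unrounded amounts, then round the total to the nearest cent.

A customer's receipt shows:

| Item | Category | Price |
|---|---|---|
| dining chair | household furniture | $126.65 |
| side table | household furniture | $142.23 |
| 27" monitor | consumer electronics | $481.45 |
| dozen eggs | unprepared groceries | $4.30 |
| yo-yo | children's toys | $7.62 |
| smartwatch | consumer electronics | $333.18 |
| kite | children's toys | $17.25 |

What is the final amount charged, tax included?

Dining chair $126.65: household furniture → 7% → $8.8655
Side table $142.23: household furniture → 7% → $9.9561
27" monitor $481.45: consumer electronics → 9.25% + 1.5% surcharge = 10.75% → $51.755875
Dozen eggs $4.30: unprepared groceries → 0% → $0.00
Yo-yo $7.62: children's toys → 4.25% → $0.32385
Smartwatch $333.18: consumer electronics → 9.25% + 1.5% surcharge = 10.75% → $35.81685
Kite $17.25: children's toys → 4.25% → $0.733125
Subtotal = $1112.68; unrounded tax = $107.4513 → $107.45; total due = $1220.13

$1220.13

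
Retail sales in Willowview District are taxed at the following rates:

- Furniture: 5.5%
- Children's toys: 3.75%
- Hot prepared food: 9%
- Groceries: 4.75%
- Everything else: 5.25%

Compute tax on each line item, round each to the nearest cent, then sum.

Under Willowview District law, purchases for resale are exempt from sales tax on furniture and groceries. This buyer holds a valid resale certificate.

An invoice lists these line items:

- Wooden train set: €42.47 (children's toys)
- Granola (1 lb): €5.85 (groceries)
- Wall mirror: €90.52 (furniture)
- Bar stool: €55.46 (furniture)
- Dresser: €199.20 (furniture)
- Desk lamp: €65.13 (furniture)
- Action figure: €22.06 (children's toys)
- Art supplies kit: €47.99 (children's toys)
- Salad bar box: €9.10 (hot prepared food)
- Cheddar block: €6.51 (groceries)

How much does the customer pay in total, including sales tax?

€549.33

Wooden train set €42.47: children's toys → 3.75% → €1.59
Granola (1 lb) €5.85: groceries, buyer-exempt → 0% → €0.00
Wall mirror €90.52: furniture, buyer-exempt → 0% → €0.00
Bar stool €55.46: furniture, buyer-exempt → 0% → €0.00
Dresser €199.20: furniture, buyer-exempt → 0% → €0.00
Desk lamp €65.13: furniture, buyer-exempt → 0% → €0.00
Action figure €22.06: children's toys → 3.75% → €0.83
Art supplies kit €47.99: children's toys → 3.75% → €1.80
Salad bar box €9.10: hot prepared food → 9% → €0.82
Cheddar block €6.51: groceries, buyer-exempt → 0% → €0.00
Subtotal = €544.29; tax = €5.04; total due = €549.33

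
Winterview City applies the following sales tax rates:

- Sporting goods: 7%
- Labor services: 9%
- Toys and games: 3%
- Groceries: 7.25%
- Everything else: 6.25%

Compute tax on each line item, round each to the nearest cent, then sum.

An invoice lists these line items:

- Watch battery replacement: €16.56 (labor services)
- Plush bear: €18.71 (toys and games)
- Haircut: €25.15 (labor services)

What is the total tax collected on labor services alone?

€3.75

Watch battery replacement €16.56: labor services → 9% → €1.49
Haircut €25.15: labor services → 9% → €2.26
Tax on labor services = €1.49 + €2.26 = €3.75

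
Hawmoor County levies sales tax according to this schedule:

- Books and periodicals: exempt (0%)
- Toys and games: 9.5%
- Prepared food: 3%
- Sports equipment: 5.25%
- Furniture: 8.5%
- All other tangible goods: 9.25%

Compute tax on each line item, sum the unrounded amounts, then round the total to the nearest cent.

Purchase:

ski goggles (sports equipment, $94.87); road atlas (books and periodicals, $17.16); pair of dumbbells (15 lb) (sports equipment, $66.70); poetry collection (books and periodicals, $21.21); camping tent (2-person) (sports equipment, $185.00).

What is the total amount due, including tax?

$403.13

Ski goggles $94.87: sports equipment → 5.25% → $4.980675
Road atlas $17.16: books and periodicals → 0% → $0.00
Pair of dumbbells (15 lb) $66.70: sports equipment → 5.25% → $3.50175
Poetry collection $21.21: books and periodicals → 0% → $0.00
Camping tent (2-person) $185.00: sports equipment → 5.25% → $9.7125
Subtotal = $384.94; unrounded tax = $18.194925 → $18.19; total due = $403.13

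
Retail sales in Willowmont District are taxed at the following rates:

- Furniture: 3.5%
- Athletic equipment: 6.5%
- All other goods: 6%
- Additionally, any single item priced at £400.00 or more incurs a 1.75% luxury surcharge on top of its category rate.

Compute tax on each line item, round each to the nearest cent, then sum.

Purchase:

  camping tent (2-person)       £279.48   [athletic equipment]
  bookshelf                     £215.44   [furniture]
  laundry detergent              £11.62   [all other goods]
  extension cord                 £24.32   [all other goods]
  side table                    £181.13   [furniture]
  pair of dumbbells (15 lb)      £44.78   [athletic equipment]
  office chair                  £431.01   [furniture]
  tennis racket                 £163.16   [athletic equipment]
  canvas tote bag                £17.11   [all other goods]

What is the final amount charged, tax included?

£1439.44

Camping tent (2-person) £279.48: athletic equipment → 6.5% → £18.17
Bookshelf £215.44: furniture → 3.5% → £7.54
Laundry detergent £11.62: all other goods → 6% → £0.70
Extension cord £24.32: all other goods → 6% → £1.46
Side table £181.13: furniture → 3.5% → £6.34
Pair of dumbbells (15 lb) £44.78: athletic equipment → 6.5% → £2.91
Office chair £431.01: furniture → 3.5% + 1.75% surcharge = 5.25% → £22.63
Tennis racket £163.16: athletic equipment → 6.5% → £10.61
Canvas tote bag £17.11: all other goods → 6% → £1.03
Subtotal = £1368.05; tax = £71.39; total due = £1439.44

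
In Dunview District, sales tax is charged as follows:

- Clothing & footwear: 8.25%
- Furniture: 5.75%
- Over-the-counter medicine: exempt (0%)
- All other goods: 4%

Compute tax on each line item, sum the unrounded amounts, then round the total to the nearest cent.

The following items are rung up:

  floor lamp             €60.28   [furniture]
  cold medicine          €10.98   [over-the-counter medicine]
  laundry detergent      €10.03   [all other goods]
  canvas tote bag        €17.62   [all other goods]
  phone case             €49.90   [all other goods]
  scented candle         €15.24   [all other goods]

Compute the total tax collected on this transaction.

€7.18

Floor lamp €60.28: furniture → 5.75% → €3.4661
Cold medicine €10.98: over-the-counter medicine → 0% → €0.00
Laundry detergent €10.03: all other goods → 4% → €0.4012
Canvas tote bag €17.62: all other goods → 4% → €0.7048
Phone case €49.90: all other goods → 4% → €1.996
Scented candle €15.24: all other goods → 4% → €0.6096
Unrounded tax sum = €7.1777 → €7.18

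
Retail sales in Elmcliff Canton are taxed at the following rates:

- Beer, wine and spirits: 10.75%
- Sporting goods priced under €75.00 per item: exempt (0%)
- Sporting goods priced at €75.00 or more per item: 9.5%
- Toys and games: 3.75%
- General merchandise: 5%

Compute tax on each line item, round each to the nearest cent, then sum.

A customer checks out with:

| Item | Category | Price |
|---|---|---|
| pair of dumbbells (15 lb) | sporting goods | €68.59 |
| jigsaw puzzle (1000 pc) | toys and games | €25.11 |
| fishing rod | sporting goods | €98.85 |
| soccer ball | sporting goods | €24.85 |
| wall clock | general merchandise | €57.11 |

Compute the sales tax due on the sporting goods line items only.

Pair of dumbbells (15 lb) €68.59: sporting goods, under €75.00 → 0% → €0.00
Fishing rod €98.85: sporting goods, €75.00 or more → 9.5% → €9.39
Soccer ball €24.85: sporting goods, under €75.00 → 0% → €0.00
Tax on sporting goods = €0.00 + €9.39 + €0.00 = €9.39

€9.39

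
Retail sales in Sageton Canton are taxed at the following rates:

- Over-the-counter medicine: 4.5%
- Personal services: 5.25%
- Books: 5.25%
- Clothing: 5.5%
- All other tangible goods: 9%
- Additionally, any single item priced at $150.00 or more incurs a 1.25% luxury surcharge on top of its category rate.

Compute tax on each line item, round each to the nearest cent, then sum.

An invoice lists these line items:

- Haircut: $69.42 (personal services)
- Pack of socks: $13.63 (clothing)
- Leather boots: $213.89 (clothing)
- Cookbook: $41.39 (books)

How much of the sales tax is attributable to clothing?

Pack of socks $13.63: clothing → 5.5% → $0.75
Leather boots $213.89: clothing → 5.5% + 1.25% surcharge = 6.75% → $14.44
Tax on clothing = $0.75 + $14.44 = $15.19

$15.19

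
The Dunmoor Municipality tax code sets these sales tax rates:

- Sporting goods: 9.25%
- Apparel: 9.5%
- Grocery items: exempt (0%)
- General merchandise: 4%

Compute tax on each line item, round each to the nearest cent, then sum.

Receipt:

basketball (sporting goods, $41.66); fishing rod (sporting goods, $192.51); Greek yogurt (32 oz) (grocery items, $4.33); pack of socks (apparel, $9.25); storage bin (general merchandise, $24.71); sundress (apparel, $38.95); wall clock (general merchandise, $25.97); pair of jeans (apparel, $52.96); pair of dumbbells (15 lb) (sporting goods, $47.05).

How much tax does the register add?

Basketball $41.66: sporting goods → 9.25% → $3.85
Fishing rod $192.51: sporting goods → 9.25% → $17.81
Greek yogurt (32 oz) $4.33: grocery items → 0% → $0.00
Pack of socks $9.25: apparel → 9.5% → $0.88
Storage bin $24.71: general merchandise → 4% → $0.99
Sundress $38.95: apparel → 9.5% → $3.70
Wall clock $25.97: general merchandise → 4% → $1.04
Pair of jeans $52.96: apparel → 9.5% → $5.03
Pair of dumbbells (15 lb) $47.05: sporting goods → 9.25% → $4.35
Total tax = $3.85 + $17.81 + $0.88 + $0.99 + $3.70 + $1.04 + $5.03 + $4.35 = $37.65

$37.65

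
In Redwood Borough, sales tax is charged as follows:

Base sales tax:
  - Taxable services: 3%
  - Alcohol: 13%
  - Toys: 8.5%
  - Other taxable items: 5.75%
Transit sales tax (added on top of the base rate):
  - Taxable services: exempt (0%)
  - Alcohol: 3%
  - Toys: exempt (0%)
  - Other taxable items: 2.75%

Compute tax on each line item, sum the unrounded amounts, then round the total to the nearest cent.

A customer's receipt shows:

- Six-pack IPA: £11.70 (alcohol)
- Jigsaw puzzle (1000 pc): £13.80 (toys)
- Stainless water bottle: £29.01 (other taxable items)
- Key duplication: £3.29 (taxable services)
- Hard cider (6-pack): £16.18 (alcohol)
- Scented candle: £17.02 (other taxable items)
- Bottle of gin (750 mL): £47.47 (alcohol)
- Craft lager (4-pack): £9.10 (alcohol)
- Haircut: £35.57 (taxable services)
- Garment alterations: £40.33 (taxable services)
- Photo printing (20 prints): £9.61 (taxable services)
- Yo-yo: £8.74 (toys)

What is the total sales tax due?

Six-pack IPA £11.70: alcohol → 13% + 3% transit = 16% → £1.872
Jigsaw puzzle (1000 pc) £13.80: toys → 8.5% + 0% transit = 8.5% → £1.173
Stainless water bottle £29.01: other taxable items → 5.75% + 2.75% transit = 8.5% → £2.46585
Key duplication £3.29: taxable services → 3% + 0% transit = 3% → £0.0987
Hard cider (6-pack) £16.18: alcohol → 13% + 3% transit = 16% → £2.5888
Scented candle £17.02: other taxable items → 5.75% + 2.75% transit = 8.5% → £1.4467
Bottle of gin (750 mL) £47.47: alcohol → 13% + 3% transit = 16% → £7.5952
Craft lager (4-pack) £9.10: alcohol → 13% + 3% transit = 16% → £1.456
Haircut £35.57: taxable services → 3% + 0% transit = 3% → £1.0671
Garment alterations £40.33: taxable services → 3% + 0% transit = 3% → £1.2099
Photo printing (20 prints) £9.61: taxable services → 3% + 0% transit = 3% → £0.2883
Yo-yo £8.74: toys → 8.5% + 0% transit = 8.5% → £0.7429
Unrounded tax sum = £22.00445 → £22.00

£22.00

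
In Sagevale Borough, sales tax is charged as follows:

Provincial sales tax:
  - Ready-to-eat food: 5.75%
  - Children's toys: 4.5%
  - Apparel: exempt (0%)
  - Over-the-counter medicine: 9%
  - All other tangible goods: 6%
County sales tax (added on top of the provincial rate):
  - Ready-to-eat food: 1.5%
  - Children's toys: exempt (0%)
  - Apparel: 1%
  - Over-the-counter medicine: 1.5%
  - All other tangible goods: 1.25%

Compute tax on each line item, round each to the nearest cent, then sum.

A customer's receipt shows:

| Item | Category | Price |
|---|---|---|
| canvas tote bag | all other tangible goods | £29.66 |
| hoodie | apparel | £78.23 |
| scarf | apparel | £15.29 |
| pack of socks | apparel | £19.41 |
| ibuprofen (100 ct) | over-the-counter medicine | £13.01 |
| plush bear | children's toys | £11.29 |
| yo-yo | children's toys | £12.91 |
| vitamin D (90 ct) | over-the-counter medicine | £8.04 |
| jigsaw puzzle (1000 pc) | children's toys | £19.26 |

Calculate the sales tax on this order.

£7.44

Canvas tote bag £29.66: all other tangible goods → 6% + 1.25% county = 7.25% → £2.15
Hoodie £78.23: apparel → 0% + 1% county = 1% → £0.78
Scarf £15.29: apparel → 0% + 1% county = 1% → £0.15
Pack of socks £19.41: apparel → 0% + 1% county = 1% → £0.19
Ibuprofen (100 ct) £13.01: over-the-counter medicine → 9% + 1.5% county = 10.5% → £1.37
Plush bear £11.29: children's toys → 4.5% + 0% county = 4.5% → £0.51
Yo-yo £12.91: children's toys → 4.5% + 0% county = 4.5% → £0.58
Vitamin D (90 ct) £8.04: over-the-counter medicine → 9% + 1.5% county = 10.5% → £0.84
Jigsaw puzzle (1000 pc) £19.26: children's toys → 4.5% + 0% county = 4.5% → £0.87
Total tax = £2.15 + £0.78 + £0.15 + £0.19 + £1.37 + £0.51 + £0.58 + £0.84 + £0.87 = £7.44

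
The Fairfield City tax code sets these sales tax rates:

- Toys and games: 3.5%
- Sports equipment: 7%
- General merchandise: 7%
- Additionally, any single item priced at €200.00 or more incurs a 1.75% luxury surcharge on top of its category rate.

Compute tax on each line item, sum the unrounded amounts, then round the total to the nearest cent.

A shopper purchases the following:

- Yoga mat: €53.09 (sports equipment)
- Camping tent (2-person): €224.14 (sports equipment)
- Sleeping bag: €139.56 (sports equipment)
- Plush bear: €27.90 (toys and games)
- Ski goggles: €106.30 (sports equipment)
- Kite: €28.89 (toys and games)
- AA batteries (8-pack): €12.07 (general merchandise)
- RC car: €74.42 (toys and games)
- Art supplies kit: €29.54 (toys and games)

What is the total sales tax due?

€47.01

Yoga mat €53.09: sports equipment → 7% → €3.7163
Camping tent (2-person) €224.14: sports equipment → 7% + 1.75% surcharge = 8.75% → €19.61225
Sleeping bag €139.56: sports equipment → 7% → €9.7692
Plush bear €27.90: toys and games → 3.5% → €0.9765
Ski goggles €106.30: sports equipment → 7% → €7.441
Kite €28.89: toys and games → 3.5% → €1.01115
AA batteries (8-pack) €12.07: general merchandise → 7% → €0.8449
RC car €74.42: toys and games → 3.5% → €2.6047
Art supplies kit €29.54: toys and games → 3.5% → €1.0339
Unrounded tax sum = €47.0099 → €47.01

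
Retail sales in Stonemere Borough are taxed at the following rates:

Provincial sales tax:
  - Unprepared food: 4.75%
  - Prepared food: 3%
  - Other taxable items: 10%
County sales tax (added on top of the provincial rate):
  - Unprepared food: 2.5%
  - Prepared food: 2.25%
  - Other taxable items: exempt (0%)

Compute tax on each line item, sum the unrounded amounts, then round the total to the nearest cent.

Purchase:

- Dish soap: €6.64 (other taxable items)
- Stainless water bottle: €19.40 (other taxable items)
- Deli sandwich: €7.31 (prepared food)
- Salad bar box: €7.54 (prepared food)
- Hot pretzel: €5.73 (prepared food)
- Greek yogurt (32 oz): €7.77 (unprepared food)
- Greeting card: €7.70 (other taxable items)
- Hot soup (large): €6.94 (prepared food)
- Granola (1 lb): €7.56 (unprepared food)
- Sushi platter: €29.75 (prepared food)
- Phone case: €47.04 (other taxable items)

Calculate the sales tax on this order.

Dish soap €6.64: other taxable items → 10% + 0% county = 10% → €0.664
Stainless water bottle €19.40: other taxable items → 10% + 0% county = 10% → €1.94
Deli sandwich €7.31: prepared food → 3% + 2.25% county = 5.25% → €0.383775
Salad bar box €7.54: prepared food → 3% + 2.25% county = 5.25% → €0.39585
Hot pretzel €5.73: prepared food → 3% + 2.25% county = 5.25% → €0.300825
Greek yogurt (32 oz) €7.77: unprepared food → 4.75% + 2.5% county = 7.25% → €0.563325
Greeting card €7.70: other taxable items → 10% + 0% county = 10% → €0.77
Hot soup (large) €6.94: prepared food → 3% + 2.25% county = 5.25% → €0.36435
Granola (1 lb) €7.56: unprepared food → 4.75% + 2.5% county = 7.25% → €0.5481
Sushi platter €29.75: prepared food → 3% + 2.25% county = 5.25% → €1.561875
Phone case €47.04: other taxable items → 10% + 0% county = 10% → €4.704
Unrounded tax sum = €12.1961 → €12.20

€12.20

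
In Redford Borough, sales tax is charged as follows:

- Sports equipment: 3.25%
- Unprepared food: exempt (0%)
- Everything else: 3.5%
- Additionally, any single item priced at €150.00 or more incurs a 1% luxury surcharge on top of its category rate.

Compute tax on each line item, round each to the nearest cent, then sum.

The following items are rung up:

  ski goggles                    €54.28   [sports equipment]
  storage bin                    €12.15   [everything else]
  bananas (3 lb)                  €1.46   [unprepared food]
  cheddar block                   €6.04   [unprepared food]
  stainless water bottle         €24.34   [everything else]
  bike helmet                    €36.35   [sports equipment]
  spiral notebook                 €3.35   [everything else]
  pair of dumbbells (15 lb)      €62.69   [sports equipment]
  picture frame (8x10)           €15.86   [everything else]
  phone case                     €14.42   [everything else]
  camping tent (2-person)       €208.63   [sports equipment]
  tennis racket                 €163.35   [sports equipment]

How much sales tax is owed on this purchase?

Ski goggles €54.28: sports equipment → 3.25% → €1.76
Storage bin €12.15: everything else → 3.5% → €0.43
Bananas (3 lb) €1.46: unprepared food → 0% → €0.00
Cheddar block €6.04: unprepared food → 0% → €0.00
Stainless water bottle €24.34: everything else → 3.5% → €0.85
Bike helmet €36.35: sports equipment → 3.25% → €1.18
Spiral notebook €3.35: everything else → 3.5% → €0.12
Pair of dumbbells (15 lb) €62.69: sports equipment → 3.25% → €2.04
Picture frame (8x10) €15.86: everything else → 3.5% → €0.56
Phone case €14.42: everything else → 3.5% → €0.50
Camping tent (2-person) €208.63: sports equipment → 3.25% + 1% surcharge = 4.25% → €8.87
Tennis racket €163.35: sports equipment → 3.25% + 1% surcharge = 4.25% → €6.94
Total tax = €1.76 + €0.43 + €0.85 + €1.18 + €0.12 + €2.04 + €0.56 + €0.50 + €8.87 + €6.94 = €23.25

€23.25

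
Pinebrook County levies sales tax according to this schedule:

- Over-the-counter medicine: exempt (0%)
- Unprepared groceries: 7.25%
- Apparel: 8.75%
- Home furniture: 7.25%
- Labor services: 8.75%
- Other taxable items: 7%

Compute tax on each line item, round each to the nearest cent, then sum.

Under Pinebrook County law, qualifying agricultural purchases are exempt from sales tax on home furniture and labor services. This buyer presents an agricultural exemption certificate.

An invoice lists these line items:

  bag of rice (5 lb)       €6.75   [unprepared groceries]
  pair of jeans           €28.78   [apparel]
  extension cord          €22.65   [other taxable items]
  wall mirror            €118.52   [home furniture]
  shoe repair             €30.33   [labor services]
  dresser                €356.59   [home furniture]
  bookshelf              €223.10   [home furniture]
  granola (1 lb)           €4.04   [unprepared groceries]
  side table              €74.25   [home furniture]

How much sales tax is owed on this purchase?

Bag of rice (5 lb) €6.75: unprepared groceries → 7.25% → €0.49
Pair of jeans €28.78: apparel → 8.75% → €2.52
Extension cord €22.65: other taxable items → 7% → €1.59
Wall mirror €118.52: home furniture, buyer-exempt → 0% → €0.00
Shoe repair €30.33: labor services, buyer-exempt → 0% → €0.00
Dresser €356.59: home furniture, buyer-exempt → 0% → €0.00
Bookshelf €223.10: home furniture, buyer-exempt → 0% → €0.00
Granola (1 lb) €4.04: unprepared groceries → 7.25% → €0.29
Side table €74.25: home furniture, buyer-exempt → 0% → €0.00
Total tax = €0.49 + €2.52 + €1.59 + €0.29 = €4.89

€4.89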